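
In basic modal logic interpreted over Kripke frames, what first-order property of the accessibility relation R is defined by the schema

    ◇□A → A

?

Replacing A by ¬A and contraposing gives the equivalent schema A → □◇A.
Suppose A→□◇A is valid. Take Rxy and set V(A)={x}. Then A at x, so □◇A at x, so ◇A at y, so some z with Ryz has A; z=x, i.e. Ryx.
Conversely, on a frame with symmetry the schema holds at every world under every valuation.
Frame condition: ∀x ∀y (Rxy → Ryx).

symmetry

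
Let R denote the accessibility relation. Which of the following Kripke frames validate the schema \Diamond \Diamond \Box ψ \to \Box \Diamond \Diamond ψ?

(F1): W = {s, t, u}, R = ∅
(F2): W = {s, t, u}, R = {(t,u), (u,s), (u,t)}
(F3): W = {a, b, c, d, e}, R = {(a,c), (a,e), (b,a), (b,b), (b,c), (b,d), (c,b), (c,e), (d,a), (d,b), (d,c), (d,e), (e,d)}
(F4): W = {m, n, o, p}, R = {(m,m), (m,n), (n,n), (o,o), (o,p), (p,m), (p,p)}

(F1), (F4)

Frame correspondent (Sahlqvist): \forall x \forall y \forall z ((x R^2 y \wedge xRz) \to \exists w (yRw \wedge z R^2 w)) — i.e. a generalized confluence (Geach) condition.
(F1): ✓.
(F2): fails — tR²s, tRu but no w with sRw and uR²w.
(F3): fails — aR²e, aRe but no w with eRw and eR²w.
(F4): ✓.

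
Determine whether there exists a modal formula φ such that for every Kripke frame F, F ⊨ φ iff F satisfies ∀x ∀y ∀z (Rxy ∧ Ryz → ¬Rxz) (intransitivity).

If a class were modally definable it would be closed under surjective bounded morphisms (Goldblatt–Thomason).
The 3-cycle (worlds 0,1,2 with 0→1→2→0) is intransitive. Mapping every world to a single reflexive point • is a surjective bounded morphism; the reflexive point is not intransitive (R••∧R•• but R••).
So no modal formula (or set of formulas) defines exactly the intransitive frames.

No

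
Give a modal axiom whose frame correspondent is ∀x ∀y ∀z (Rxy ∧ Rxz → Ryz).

◇r → □◇r

A defining formula is ◇r → □◇r (the 5 axiom).
Suppose ◇r→□◇r is valid. Take Rxy, Rxz and set V(r)={y}. Then ◇r at x, so □◇r at x, so ◇r at z, so some w with Rzw has r; w=y, i.e. Rzy. By symmetry of the argument, Ryz.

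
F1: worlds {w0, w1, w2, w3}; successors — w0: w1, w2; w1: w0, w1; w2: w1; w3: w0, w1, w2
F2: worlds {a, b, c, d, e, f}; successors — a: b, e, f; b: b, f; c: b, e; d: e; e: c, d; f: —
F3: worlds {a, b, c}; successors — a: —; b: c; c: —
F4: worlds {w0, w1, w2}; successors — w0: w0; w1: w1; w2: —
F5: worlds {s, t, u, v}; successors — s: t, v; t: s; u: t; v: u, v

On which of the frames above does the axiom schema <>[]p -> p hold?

F4

The schema corresponds to symmetry: forall x forall y (Rxy -> Ryx).
F1: fails — Rw3w1 but not Rw1w3.
F2: fails — Rbf but not Rfb.
F3: fails — Rbc but not Rcb.
F4: ✓.
F5: fails — Rut but not Rtu.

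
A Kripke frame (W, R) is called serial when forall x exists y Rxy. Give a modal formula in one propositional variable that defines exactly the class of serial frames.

A defining formula is □r → ◇r (the D axiom).
Suppose □r→◇r is valid. At any x set V(r)=W. Then □r at x, so ◇r at x, so x has a successor.

□r → ◇r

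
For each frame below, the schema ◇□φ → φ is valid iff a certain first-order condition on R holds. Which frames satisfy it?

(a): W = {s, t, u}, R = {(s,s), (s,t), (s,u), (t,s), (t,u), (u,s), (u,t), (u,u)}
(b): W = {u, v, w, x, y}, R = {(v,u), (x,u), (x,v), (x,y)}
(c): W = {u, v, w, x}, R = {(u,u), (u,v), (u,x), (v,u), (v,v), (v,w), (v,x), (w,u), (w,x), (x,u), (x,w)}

Frame correspondent (Sahlqvist): ∀x ∀y (Rxy → Ryx) — i.e. symmetry.
(a): satisfies the condition.
(b): fails — Rxy but not Ryx.
(c): fails — Rwu but not Ruw.
Valid on: (a).

(a)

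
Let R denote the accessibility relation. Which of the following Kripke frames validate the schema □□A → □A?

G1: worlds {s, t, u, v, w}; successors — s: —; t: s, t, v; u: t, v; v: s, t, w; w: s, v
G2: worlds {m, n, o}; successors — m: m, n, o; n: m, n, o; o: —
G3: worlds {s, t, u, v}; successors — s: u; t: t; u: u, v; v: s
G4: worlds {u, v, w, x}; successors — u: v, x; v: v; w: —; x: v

G2

Frame correspondent (Sahlqvist): ∀x ∀y (Rxy → ∃z (Rxz ∧ Rzy)) — i.e. density.
G1: fails — Rvw but no z with Rvz and Rzw.
G2: ✓.
G3: fails — Rvs but no z with Rvz and Rzs.
G4: fails — Rux but no z with Ruz and Rzx.
Valid on: G2.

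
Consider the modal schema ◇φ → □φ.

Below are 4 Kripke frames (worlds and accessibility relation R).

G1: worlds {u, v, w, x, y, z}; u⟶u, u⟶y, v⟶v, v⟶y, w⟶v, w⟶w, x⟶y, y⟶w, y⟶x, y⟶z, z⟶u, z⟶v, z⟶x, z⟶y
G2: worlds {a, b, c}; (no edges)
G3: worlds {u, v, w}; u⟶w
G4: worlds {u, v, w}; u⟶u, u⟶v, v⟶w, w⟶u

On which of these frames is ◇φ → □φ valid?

The schema corresponds to partial functionality: ∀x ∀y ∀z (Rxy ∧ Rxz → y = z).
G1: fails — u sees both u and y.
G2: ✓.
G3: ✓.
G4: fails — u sees both u and v.

G2, G3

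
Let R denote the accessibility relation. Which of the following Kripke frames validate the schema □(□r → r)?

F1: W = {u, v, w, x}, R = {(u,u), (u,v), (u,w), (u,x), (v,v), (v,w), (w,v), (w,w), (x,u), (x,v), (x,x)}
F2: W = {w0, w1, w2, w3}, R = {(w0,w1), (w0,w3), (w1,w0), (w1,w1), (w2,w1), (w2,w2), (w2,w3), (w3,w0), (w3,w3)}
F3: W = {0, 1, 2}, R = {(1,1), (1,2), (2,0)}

This is the axiom for shift-reflexivity; its first-order frame correspondent is ∀x ∀y (Rxy → Ryy).
F1: holds.
F2: fails — Rw1w0 but not Rw0w0.
F3: fails — R12 but not R22.
Valid on: F1.

F1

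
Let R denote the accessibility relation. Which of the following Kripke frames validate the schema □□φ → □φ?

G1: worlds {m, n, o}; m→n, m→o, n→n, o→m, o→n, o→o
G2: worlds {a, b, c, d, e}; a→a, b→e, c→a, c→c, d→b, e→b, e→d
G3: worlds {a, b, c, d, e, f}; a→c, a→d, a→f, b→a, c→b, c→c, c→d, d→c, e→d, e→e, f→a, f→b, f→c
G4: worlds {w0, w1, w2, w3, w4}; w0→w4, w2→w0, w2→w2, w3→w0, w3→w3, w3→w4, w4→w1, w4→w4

The schema corresponds to density: ∀x ∀y (Rxy → ∃z (Rxz ∧ Rzy)).
G1: ✓.
G2: fails — Red but no z with Rez and Rzd.
G3: fails — Rba but no z with Rbz and Rza.
G4: ✓.

G1, G4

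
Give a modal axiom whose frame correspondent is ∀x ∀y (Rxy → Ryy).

This is shift-reflexivity; the standard corresponding axiom is T□: □(□r → r).
Suppose □(□r→r) is valid. Take Rxy and set V(r)={w : Ryw}. Then at y, □r holds; since □(□r→r) at x, □r→r at y, so r at y, i.e. Ryy.

□(□r → r)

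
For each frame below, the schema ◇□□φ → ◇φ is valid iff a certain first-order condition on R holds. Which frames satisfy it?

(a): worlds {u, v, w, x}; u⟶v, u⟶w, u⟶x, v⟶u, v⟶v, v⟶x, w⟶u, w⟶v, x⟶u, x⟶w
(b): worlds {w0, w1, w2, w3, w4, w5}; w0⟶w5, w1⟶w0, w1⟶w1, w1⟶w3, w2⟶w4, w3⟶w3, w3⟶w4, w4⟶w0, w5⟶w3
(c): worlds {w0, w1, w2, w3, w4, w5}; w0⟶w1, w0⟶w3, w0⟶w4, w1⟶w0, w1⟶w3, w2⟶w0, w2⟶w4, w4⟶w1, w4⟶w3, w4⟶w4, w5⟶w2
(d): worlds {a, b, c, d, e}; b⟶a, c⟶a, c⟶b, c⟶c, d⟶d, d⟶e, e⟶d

(a)

This is the axiom for a generalized confluence (Geach) condition; its first-order frame correspondent is ∀x ∀y (xRy → ∃w (yR²w ∧ xRw)).
(a): ✓.
(b): fails — w0Rw5 but no w with w5R²w and w0Rw.
(c): fails — w0Rw3 but no w with w3R²w and w0Rw.
(d): fails — bRa but no w with aR²w and bRw.
Valid on: (a).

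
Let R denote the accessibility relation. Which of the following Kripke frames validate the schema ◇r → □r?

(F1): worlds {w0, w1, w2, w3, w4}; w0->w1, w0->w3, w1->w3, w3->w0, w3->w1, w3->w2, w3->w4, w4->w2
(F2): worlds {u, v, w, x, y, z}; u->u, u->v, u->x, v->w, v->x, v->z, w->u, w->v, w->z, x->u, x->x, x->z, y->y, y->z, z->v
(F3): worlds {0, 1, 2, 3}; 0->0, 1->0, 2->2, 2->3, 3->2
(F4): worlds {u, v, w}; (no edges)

(F4)

Frame correspondent (Sahlqvist): ∀x ∀y ∀z (Rxy ∧ Rxz → y = z) — i.e. partial functionality.
(F1): fails — w0 sees both w1 and w3.
(F2): fails — u sees both u and v.
(F3): fails — 2 sees both 2 and 3.
(F4): holds.
Valid on: (F4).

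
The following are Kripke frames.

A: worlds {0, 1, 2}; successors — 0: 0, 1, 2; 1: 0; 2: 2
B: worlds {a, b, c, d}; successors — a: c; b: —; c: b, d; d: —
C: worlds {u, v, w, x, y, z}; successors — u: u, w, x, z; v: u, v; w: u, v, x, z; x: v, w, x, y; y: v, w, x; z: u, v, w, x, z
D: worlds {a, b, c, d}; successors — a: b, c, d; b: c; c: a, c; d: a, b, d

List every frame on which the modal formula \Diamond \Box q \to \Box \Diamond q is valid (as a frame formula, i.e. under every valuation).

C

This is the axiom for convergence; its first-order frame correspondent is \forall x \forall y \forall z (Rxy \wedge Rxz \to \exists w (Ryw \wedge Rzw)).
A: fails — R02 and R01 but 2 and 1 have no common successor.
B: fails — Rcb and Rcb but b and b have no common successor.
C: ✓.
D: fails — Rab and Rad but b and d have no common successor.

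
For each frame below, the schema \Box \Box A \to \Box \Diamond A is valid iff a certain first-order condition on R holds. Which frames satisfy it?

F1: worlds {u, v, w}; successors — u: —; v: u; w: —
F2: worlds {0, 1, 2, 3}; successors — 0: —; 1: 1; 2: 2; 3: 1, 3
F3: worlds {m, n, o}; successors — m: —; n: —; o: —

F2, F3

Frame correspondent (Sahlqvist): \forall x \forall z (xRz \to \exists w (x R^2 w \wedge zRw)) — i.e. a generalized confluence (Geach) condition.
F1: fails — vRu but no t with vR²t and uRt.
F2: condition met.
F3: condition met.
Valid on: F2, F3.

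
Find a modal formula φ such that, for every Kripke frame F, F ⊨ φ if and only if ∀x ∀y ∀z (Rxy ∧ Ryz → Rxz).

A defining formula is □p → □□p (the 4 axiom).
Suppose □p→□□p is valid. Take Rxy, Ryz and set V(p)={w : Rxw}. Then □p at x, so □□p at x, so □p at y, so p at z, i.e. Rxz.

□p → □□p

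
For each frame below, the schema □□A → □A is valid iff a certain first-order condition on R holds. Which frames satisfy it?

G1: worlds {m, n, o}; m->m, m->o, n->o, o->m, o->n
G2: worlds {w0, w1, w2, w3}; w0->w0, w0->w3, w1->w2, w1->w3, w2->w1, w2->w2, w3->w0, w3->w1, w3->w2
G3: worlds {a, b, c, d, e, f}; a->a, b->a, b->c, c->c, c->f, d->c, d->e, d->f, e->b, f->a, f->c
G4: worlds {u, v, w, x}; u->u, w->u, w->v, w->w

The schema corresponds to density: ∀x ∀y (Rxy → ∃z (Rxz ∧ Rzy)).
G1: fails — Ron but no z with Roz and Rzn.
G2: fails — Rw1w3 but no z with Rw1z and Rzw3.
G3: fails — Reb but no z with Rez and Rzb.
G4: condition met.

G4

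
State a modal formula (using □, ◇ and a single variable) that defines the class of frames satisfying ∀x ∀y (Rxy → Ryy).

□(□q → q)

A defining formula is □(□q → q) (the T□ axiom).
Suppose □(□q→q) is valid. Take Rxy and set V(q)={w : Ryw}. Then at y, □q holds; since □(□q→q) at x, □q→q at y, so q at y, i.e. Ryy.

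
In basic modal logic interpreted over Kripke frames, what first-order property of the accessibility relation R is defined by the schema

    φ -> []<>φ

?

symmetry

Suppose φ→□◇φ is valid. Take Rxy and set V(φ)={x}. Then φ at x, so □◇φ at x, so ◇φ at y, so some z with Ryz has φ; z=x, i.e. Ryx.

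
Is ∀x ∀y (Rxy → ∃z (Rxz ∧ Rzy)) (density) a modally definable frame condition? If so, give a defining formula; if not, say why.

Yes — defined by □□q → □q

This is a Sahlqvist condition; the C4 axiom □□q → □q defines it.
Suppose □□q→□q is valid. Take Rxy and set V(q)={w : xR²w}. Then □□q at x, so □q at x, so q at y, i.e. ∃z(Rxz∧Rzy).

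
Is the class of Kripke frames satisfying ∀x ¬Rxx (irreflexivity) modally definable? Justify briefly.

If a class were modally definable it would be closed under surjective bounded morphisms (Goldblatt–Thomason).
The 4-cycle (worlds a,b,c,d with a→b→c→d→a) is irreflexive, and the map sending every world to a single reflexive point • is a surjective bounded morphism (forth: every edge maps to (•,•); back: every world has a successor). So any modal formula valid on the 4-cycle is also valid on the reflexive point, which is not irreflexive.
So the class is not modally definable.

Not modally definable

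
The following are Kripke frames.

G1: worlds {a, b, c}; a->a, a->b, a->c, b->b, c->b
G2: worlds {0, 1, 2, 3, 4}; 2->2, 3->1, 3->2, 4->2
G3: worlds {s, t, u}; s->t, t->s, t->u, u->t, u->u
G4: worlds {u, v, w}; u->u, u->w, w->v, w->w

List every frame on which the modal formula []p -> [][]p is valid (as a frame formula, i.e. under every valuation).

G1, G2

Frame correspondent (Sahlqvist): forall x forall y forall z (Rxy & Ryz -> Rxz) — i.e. transitivity.
G1: ✓.
G2: ✓.
G3: fails — Rut and Rts but not Rus.
G4: fails — Ruw and Rwv but not Ruv.
Valid on: G1, G2.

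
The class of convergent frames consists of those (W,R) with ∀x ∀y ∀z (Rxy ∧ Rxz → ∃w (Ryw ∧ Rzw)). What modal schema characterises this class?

◇□q → □◇q

This is convergence; the standard corresponding axiom is .2: ◇□q → □◇q.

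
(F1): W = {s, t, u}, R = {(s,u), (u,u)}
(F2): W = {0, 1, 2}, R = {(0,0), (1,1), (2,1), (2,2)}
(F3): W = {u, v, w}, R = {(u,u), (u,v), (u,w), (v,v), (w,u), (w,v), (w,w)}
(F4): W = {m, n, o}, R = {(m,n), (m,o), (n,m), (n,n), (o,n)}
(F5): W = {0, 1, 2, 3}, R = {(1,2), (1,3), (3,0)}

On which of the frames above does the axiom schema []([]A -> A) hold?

This is the axiom for shift-reflexivity; its first-order frame correspondent is forall x forall y (Rxy -> Ryy).
(F1): ✓.
(F2): ✓.
(F3): ✓.
(F4): fails — Rmo but not Roo.
(F5): fails — R12 but not R22.

(F1), (F2), (F3)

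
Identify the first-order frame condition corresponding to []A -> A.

Suppose □A→A is valid. At any x set V(A)={w : Rxw}. Then □A holds at x, so A holds at x, i.e. Rxx.

Reflexivity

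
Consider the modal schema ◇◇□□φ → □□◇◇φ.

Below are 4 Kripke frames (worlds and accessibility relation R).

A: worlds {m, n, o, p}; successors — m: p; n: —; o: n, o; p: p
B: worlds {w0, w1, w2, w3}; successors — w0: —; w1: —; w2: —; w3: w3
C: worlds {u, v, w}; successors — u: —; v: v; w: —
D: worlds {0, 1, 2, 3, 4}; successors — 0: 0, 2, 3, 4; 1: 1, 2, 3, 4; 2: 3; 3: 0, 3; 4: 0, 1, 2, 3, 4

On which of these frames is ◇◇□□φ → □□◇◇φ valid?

B, C, D

Frame correspondent (Sahlqvist): ∀x ∀y ∀z ((xR²y ∧ xR²z) → ∃w (yR²w ∧ zR²w)) — i.e. a generalized confluence (Geach) condition.
A: fails — oR²n, oR²n but no w with nR²w and nR²w.
B: ✓.
C: ✓.
D: ✓.
Valid on: B, C, D.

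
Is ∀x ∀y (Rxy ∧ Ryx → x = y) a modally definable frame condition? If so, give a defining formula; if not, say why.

Not modally definable

If a class were modally definable it would be closed under surjective bounded morphisms (Goldblatt–Thomason).
The 4-cycle (worlds 0,1,2,3 with 0→1→2→3→0) is antisymmetric. Sending even-indexed worlds to a and odd-indexed worlds to b is a surjective bounded morphism onto the two-world frame with a↔b, which is not antisymmetric.
So the class is not modally definable.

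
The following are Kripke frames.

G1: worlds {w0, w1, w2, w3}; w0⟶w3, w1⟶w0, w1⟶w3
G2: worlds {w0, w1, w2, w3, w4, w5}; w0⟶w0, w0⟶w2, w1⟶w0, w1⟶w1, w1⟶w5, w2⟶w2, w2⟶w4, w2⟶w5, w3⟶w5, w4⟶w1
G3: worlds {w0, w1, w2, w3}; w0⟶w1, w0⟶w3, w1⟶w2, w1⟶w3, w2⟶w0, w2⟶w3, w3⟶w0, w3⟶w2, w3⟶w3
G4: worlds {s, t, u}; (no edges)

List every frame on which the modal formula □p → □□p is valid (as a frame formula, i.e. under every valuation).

The schema corresponds to transitivity: ∀x ∀y ∀z (Rxy ∧ Ryz → Rxz).
G1: satisfies the condition.
G2: fails — Rw1w0 and Rw0w2 but not Rw1w2.
G3: fails — Rw1w2 and Rw2w0 but not Rw1w0.
G4: satisfies the condition.

G1, G4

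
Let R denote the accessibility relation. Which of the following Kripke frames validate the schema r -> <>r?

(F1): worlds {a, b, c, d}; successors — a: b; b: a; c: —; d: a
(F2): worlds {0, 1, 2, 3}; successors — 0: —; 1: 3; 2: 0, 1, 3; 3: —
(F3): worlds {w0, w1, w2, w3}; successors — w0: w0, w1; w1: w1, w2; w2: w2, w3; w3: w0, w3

This is the axiom for reflexivity; its first-order frame correspondent is forall x Rxx.
(F1): fails — world a does not see itself.
(F2): fails — world 0 does not see itself.
(F3): satisfies the condition.
Valid on: (F3).

(F3)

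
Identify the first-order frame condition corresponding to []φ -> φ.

Reflexivity

Suppose □φ→φ is valid. At any x set V(φ)={w : Rxw}. Then □φ holds at x, so φ holds at x, i.e. Rxx.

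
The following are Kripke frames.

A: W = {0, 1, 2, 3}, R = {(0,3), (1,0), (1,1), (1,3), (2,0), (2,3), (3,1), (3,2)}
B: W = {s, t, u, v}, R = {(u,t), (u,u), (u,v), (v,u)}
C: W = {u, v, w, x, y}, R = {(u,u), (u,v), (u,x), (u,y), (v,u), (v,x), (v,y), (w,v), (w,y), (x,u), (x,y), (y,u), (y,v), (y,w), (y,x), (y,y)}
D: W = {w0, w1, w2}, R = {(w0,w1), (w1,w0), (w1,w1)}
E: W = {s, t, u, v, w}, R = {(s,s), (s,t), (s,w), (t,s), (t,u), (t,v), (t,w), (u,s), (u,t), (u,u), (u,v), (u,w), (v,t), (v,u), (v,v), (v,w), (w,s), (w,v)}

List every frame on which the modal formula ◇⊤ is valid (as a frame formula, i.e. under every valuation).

The schema corresponds to seriality: ∀x ∃y Rxy.
A: ✓.
B: fails — world s has no successor.
C: ✓.
D: fails — world w2 has no successor.
E: ✓.

A, C, E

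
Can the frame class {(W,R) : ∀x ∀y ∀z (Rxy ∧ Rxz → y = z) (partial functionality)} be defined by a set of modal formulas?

Yes — defined by ◇q → □q

This is a Sahlqvist condition; the CD axiom ◇q → □q defines it.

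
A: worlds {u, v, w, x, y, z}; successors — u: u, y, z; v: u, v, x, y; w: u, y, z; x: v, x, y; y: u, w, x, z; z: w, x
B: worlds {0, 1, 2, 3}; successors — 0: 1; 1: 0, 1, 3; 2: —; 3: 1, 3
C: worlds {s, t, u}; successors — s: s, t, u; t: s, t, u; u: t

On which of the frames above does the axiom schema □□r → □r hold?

This is the axiom for density; its first-order frame correspondent is ∀x ∀y (Rxy → ∃z (Rxz ∧ Rzy)).
A: fails — Rzw but no t with Rzt and Rtw.
B: holds.
C: holds.
Valid on: B, C.

B, C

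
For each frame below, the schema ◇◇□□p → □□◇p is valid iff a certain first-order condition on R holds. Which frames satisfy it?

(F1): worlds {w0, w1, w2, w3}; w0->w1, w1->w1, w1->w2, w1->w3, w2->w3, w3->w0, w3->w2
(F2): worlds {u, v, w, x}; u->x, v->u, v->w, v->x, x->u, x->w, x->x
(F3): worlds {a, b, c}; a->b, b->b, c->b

This is the axiom for a generalized confluence (Geach) condition; its first-order frame correspondent is ∀x ∀y ∀z ((xR²y ∧ xR²z) → ∃w (yR²w ∧ zRw)).
(F1): fails — w0R²w2, w0R²w2 but no w with w2R²w and w2Rw.
(F2): fails — uR²u, uR²w but no t with uR²t and wRt.
(F3): condition met.

(F3)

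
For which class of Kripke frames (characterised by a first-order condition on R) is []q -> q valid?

reflexivity: forall x Rxx

This is the T axiom.
Its frame correspondent is reflexivity — forall x Rxx.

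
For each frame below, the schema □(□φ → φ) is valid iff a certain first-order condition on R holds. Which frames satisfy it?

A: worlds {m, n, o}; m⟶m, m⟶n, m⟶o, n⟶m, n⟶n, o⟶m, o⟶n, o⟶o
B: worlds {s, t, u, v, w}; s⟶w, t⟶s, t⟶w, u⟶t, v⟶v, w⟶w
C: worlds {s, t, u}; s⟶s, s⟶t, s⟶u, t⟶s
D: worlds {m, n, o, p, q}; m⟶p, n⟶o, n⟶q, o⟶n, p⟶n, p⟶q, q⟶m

A

This is the axiom for shift-reflexivity; its first-order frame correspondent is ∀x ∀y (Rxy → Ryy).
A: satisfies the condition.
B: fails — Rut but not Rtt.
C: fails — Rsu but not Ruu.
D: fails — Ron but not Rnn.
Valid on: A.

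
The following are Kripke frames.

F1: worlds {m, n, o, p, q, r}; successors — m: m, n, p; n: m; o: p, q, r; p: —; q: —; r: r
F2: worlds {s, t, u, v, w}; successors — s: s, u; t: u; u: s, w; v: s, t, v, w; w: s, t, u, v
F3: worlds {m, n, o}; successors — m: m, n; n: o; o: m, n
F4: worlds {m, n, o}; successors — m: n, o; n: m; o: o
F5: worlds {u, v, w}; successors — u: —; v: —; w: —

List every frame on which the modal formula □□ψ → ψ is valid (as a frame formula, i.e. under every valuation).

The schema corresponds to a generalized confluence (Geach) condition: ∀x ∃w (xR²w ∧ x = w).
F1: fails — at o but no w with oR²w and o=w.
F2: fails — at t but no w* with tR²w* and t=w*.
F3: holds.
F4: holds.
F5: fails — at u but no t with uR²t and u=t.

F3, F4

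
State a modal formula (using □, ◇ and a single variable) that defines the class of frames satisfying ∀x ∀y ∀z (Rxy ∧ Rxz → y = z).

A defining formula is ◇q → □q (the CD axiom).

◇q → □q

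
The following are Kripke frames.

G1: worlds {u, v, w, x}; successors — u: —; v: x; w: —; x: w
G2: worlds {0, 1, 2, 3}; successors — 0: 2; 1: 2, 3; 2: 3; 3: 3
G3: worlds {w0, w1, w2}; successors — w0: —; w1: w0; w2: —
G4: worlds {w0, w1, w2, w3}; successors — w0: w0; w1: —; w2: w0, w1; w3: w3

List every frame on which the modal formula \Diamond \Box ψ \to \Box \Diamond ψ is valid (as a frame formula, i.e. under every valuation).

Frame correspondent (Sahlqvist): \forall x \forall y \forall z (Rxy \wedge Rxz \to \exists w (Ryw \wedge Rzw)) — i.e. convergence.
G1: fails — Rxw and Rxw but w and w have no common successor.
G2: condition met.
G3: fails — Rw1w0 and Rw1w0 but w0 and w0 have no common successor.
G4: fails — Rw2w0 and Rw2w1 but w0 and w1 have no common successor.
Valid on: G2.

G2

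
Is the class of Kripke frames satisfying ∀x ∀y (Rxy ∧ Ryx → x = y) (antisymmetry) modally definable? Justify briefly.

If a class were modally definable it would be closed under surjective bounded morphisms (Goldblatt–Thomason).
The 6-cycle (worlds 0,1,2,3,4,5 with 0→1→2→3→4→5→0) is antisymmetric. Sending even-indexed worlds to a and odd-indexed worlds to b is a surjective bounded morphism onto the two-world frame with a↔b, which is not antisymmetric.
So no modal formula (or set of formulas) defines exactly the antisymmetric frames.

No — not modally definable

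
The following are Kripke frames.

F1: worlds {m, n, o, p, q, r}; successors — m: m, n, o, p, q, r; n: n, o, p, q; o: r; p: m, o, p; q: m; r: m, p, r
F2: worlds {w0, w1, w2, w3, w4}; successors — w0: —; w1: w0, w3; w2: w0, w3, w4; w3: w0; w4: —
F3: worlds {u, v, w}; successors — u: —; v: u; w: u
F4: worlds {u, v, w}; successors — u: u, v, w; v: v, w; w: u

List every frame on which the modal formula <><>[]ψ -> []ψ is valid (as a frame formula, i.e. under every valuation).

F3

Frame correspondent (Sahlqvist): forall x forall y forall z ((x R^2 y & xRz) -> exists w (yRw & z = w)) — i.e. a generalized confluence (Geach) condition.
F1: fails — mR²n, mRm but no w with nRw and m=w.
F2: fails — w1R²w0, w1Rw0 but no w with w0Rw and w0=w.
F3: ✓.
F4: fails — uR²v, uRu but no t with vRt and u=t.
Valid on: F3.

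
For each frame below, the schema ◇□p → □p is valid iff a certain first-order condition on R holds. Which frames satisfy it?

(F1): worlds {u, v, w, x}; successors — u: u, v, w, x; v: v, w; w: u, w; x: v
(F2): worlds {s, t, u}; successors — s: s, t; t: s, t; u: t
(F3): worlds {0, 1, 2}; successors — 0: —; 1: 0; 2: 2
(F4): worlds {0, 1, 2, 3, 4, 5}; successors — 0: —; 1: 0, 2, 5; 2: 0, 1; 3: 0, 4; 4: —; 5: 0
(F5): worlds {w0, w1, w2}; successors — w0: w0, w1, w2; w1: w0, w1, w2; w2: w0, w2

Frame correspondent (Sahlqvist): ∀x ∀y ∀z (Rxy ∧ Rxz → Ryz) — i.e. the Euclidean property.
(F1): fails — Ruv and Ruu but not Rvu.
(F2): condition met.
(F3): fails — R10 and R10 but not R00.
(F4): fails — R10 and R10 but not R00.
(F5): fails — Rw0w2 and Rw0w1 but not Rw2w1.

(F2)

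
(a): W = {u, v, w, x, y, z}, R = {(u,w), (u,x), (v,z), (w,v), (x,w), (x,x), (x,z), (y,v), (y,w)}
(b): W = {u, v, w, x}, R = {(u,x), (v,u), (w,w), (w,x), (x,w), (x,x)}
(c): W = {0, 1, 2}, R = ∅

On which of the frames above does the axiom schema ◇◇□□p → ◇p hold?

This is the axiom for a generalized confluence (Geach) condition; its first-order frame correspondent is ∀x ∀y (xR²y → ∃w (yR²w ∧ xRw)).
(a): fails — uR²v but no t with vR²t and uRt.
(b): fails — vR²x but no t with xR²t and vRt.
(c): condition met.
Valid on: (c).

(c)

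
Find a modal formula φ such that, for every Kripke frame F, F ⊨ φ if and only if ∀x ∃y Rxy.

This is seriality; the standard corresponding axiom is D: □r → ◇r.
Suppose □r→◇r is valid. At any x set V(r)=W. Then □r at x, so ◇r at x, so x has a successor.

□r → ◇r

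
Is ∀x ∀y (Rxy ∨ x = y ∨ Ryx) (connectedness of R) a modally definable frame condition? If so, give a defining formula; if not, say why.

Any modally definable frame class is closed under disjoint unions.
Take 4 disjoint single-world reflexive frames: each is trivially connected, but their disjoint union has 4 worlds with no edge between distinct components, so it is not connected.
Hence connectedness of R is not modally definable.

No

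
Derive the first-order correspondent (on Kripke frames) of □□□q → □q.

∀x ∀z (xRz → ∃w (xR³w ∧ z = w))

This is a Sahlqvist (Geach-type) schema ◇^0□^3q → □^1◇^0q.
First-order correspondent: ∀x ∀z (xRz → ∃w (xR³w ∧ z = w)).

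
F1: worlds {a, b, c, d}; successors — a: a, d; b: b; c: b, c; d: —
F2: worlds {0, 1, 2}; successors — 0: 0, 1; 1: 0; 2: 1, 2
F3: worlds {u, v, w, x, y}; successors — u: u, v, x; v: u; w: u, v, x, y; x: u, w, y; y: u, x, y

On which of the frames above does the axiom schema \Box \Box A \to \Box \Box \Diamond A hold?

This is the axiom for a generalized confluence (Geach) condition; its first-order frame correspondent is \forall x \forall z (x R^2 z \to \exists w (x R^2 w \wedge zRw)).
F1: fails — aR²d but no w with aR²w and dRw.
F2: satisfies the condition.
F3: satisfies the condition.

F2, F3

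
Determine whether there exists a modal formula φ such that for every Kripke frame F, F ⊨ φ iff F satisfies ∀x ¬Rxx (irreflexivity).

Any modally definable frame class is closed under surjective bounded morphisms.
The 3-cycle (worlds 0,1,2 with 0→1→2→0) is irreflexive, and the map sending every world to a single reflexive point • is a surjective bounded morphism (forth: every edge maps to (•,•); back: every world has a successor). So any modal formula valid on the 3-cycle is also valid on the reflexive point, which is not irreflexive.
Hence irreflexivity is not modally definable.

Not definable by any modal formula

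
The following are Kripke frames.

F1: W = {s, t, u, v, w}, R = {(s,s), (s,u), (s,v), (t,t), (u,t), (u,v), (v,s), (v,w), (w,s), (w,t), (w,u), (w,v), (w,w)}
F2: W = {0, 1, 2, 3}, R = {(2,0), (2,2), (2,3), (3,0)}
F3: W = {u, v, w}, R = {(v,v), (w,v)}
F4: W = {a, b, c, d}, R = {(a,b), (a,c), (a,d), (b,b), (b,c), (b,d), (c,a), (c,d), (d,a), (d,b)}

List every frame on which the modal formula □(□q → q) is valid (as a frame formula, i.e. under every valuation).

This is the axiom for shift-reflexivity; its first-order frame correspondent is ∀x ∀y (Rxy → Ryy).
F1: fails — Ruv but not Rvv.
F2: fails — R23 but not R33.
F3: satisfies the condition.
F4: fails — Rbc but not Rcc.

F3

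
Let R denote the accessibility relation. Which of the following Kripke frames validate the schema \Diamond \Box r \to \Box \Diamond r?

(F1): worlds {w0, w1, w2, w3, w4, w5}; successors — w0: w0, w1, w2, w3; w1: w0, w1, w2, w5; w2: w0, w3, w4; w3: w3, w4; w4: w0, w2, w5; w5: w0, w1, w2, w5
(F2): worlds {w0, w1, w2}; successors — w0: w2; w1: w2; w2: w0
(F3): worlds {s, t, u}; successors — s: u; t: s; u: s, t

(F2)

This is the axiom for convergence; its first-order frame correspondent is \forall x \forall y \forall z (Rxy \wedge Rxz \to \exists w (Ryw \wedge Rzw)).
(F1): fails — Rw0w1 and Rw0w3 but w1 and w3 have no common successor.
(F2): condition met.
(F3): fails — Rus and Rut but s and t have no common successor.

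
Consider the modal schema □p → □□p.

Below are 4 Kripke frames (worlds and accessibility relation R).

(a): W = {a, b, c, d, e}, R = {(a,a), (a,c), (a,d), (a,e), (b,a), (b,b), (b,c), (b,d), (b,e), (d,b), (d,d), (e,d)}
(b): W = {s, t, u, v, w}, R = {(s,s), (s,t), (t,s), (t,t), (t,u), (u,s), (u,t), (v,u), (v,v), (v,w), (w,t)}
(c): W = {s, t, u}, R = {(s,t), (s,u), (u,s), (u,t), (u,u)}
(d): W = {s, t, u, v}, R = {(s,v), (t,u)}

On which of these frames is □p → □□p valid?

(d)

The schema corresponds to transitivity: ∀x ∀y ∀z (Rxy ∧ Ryz → Rxz).
(a): fails — Red and Rdb but not Reb.
(b): fails — Rwt and Rts but not Rws.
(c): fails — Rsu and Rus but not Rss.
(d): satisfies the condition.
Valid on: (d).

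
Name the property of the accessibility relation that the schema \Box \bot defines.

Emptiness of R

□⊥ is valid iff no world has any successor (otherwise □⊥ fails at any world with one).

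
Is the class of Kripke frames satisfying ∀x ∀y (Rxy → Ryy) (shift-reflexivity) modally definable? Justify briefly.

This is a Sahlqvist condition; the T□ axiom □(□q → q) defines it.
Suppose □(□q→q) is valid. Take Rxy and set V(q)={w : Ryw}. Then at y, □q holds; since □(□q→q) at x, □q→q at y, so q at y, i.e. Ryy.

Yes, by □(□q → q)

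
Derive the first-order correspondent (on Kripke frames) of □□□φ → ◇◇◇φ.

∀x ∃w (xR³w ∧ xR³w)

This is a Sahlqvist (Geach-type) schema ◇^0□^3φ → □^0◇^3φ.
Minimal-valuation argument: fix x; take any y with xR^0y and any z with xR^0z. Set V(φ) to the set of worlds R-reachable from y in exactly 3 steps. Then □^3φ holds at y, so the antecedent holds at x; validity forces ◇^3φ at z, giving a w with zR^3w and yR^3w.
First-order correspondent: ∀x ∃w (xR³w ∧ xR³w).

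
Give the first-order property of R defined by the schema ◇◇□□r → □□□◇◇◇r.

∀x ∀y ∀z ((xR²y ∧ xR³z) → ∃w (yR²w ∧ zR³w))

This is a Sahlqvist (Geach-type) schema ◇^2□^2r → □^3◇^3r.
Minimal-valuation argument: fix x; take any y with xR^2y and any z with xR^3z. Set V(r) to the set of worlds R-reachable from y in exactly 2 steps. Then □^2r holds at y, so the antecedent holds at x; validity forces ◇^3r at z, giving a w with zR^3w and yR^2w.
First-order correspondent: ∀x ∀y ∀z ((xR²y ∧ xR³z) → ∃w (yR²w ∧ zR³w)).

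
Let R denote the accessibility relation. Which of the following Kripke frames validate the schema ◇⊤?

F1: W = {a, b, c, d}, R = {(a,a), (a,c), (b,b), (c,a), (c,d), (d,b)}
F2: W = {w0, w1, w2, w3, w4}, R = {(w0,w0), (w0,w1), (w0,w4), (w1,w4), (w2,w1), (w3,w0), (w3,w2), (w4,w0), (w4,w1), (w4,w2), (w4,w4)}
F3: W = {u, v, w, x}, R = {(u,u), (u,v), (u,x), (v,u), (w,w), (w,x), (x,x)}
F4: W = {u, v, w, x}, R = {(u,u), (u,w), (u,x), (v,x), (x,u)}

F1, F2, F3

The schema corresponds to seriality: ∀x ∃y Rxy.
F1: satisfies the condition.
F2: satisfies the condition.
F3: satisfies the condition.
F4: fails — world w has no successor.
Valid on: F1, F2, F3.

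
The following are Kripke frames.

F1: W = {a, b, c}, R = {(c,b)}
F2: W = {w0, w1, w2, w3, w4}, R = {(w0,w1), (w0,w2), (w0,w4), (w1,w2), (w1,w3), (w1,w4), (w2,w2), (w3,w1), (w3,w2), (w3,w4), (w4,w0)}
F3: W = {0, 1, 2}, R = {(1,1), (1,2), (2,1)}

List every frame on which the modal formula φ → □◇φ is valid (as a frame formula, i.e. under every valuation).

F3

This is the axiom for symmetry; its first-order frame correspondent is ∀x ∀y (Rxy → Ryx).
F1: fails — Rcb but not Rbc.
F2: fails — Rw1w2 but not Rw2w1.
F3: holds.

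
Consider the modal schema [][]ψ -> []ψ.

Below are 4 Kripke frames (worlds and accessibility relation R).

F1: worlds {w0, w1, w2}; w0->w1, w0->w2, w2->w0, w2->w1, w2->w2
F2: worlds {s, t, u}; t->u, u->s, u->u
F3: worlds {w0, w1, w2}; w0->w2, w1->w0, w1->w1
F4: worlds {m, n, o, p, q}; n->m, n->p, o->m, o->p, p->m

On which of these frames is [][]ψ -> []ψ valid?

F1, F2

The schema corresponds to density: forall x forall y (Rxy -> exists z (Rxz & Rzy)).
F1: satisfies the condition.
F2: satisfies the condition.
F3: fails — Rw0w2 but no z with Rw0z and Rzw2.
F4: fails — Rop but no z with Roz and Rzp.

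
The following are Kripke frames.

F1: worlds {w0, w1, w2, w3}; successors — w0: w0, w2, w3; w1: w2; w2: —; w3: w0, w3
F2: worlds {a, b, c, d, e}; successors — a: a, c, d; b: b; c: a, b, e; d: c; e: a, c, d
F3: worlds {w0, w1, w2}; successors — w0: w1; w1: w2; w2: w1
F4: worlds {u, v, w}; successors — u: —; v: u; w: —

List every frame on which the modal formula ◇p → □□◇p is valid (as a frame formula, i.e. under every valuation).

F3, F4

The schema corresponds to a generalized confluence (Geach) condition: ∀x ∀y ∀z ((xRy ∧ xR²z) → ∃w (y = w ∧ zRw)).
F1: fails — w0Rw0, w0R²w2 but no w with w0=w and w2Rw.
F2: fails — aRa, aR²b but no w with a=w and bRw.
F3: satisfies the condition.
F4: satisfies the condition.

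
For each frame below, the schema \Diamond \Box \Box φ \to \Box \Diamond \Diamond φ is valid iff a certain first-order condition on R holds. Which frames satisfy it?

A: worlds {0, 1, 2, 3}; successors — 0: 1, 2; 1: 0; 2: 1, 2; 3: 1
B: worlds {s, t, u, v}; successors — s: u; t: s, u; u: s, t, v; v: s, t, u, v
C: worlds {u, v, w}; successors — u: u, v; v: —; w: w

A, B

The schema corresponds to a generalized confluence (Geach) condition: \forall x \forall y \forall z ((xRy \wedge xRz) \to \exists w (y R^2 w \wedge z R^2 w)).
A: ✓.
B: ✓.
C: fails — uRu, uRv but no t with uR²t and vR²t.
Valid on: A, B.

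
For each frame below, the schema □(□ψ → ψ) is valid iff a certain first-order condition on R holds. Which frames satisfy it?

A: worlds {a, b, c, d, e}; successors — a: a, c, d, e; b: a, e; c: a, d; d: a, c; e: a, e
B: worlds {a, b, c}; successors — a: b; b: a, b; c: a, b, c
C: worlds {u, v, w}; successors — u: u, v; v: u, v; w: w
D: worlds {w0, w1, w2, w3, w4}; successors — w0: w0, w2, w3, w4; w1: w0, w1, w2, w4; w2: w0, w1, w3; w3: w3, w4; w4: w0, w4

Frame correspondent (Sahlqvist): ∀x ∀y (Rxy → Ryy) — i.e. shift-reflexivity.
A: fails — Rcd but not Rdd.
B: fails — Rba but not Raa.
C: satisfies the condition.
D: fails — Rw1w2 but not Rw2w2.

C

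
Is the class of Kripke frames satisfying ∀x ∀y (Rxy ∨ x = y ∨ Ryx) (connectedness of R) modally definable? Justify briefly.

Not definable by any modal formula

Modal frame validity is preserved under disjoint unions.
Take 2 disjoint single-world reflexive frames: each is trivially connected, but their disjoint union has 2 worlds with no edge between distinct components, so it is not connected.
So the class is not modally definable.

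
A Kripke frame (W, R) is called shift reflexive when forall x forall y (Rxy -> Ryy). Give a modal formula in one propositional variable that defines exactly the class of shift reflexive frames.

The condition is shift-reflexivity. The T□ schema □(□ψ → ψ) defines it.
Suppose □(□ψ→ψ) is valid. Take Rxy and set V(ψ)={w : Ryw}. Then at y, □ψ holds; since □(□ψ→ψ) at x, □ψ→ψ at y, so ψ at y, i.e. Ryy.

□(□ψ → ψ)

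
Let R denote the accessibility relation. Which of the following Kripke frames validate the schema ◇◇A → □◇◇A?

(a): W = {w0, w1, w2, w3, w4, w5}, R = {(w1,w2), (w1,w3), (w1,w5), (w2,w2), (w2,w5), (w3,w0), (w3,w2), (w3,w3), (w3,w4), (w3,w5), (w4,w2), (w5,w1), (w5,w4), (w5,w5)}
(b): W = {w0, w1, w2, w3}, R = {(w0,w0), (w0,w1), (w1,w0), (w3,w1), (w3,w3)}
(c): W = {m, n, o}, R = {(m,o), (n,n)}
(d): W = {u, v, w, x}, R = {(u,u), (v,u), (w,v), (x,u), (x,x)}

(c)

The schema corresponds to a generalized confluence (Geach) condition: ∀x ∀y ∀z ((xR²y ∧ xRz) → ∃w (y = w ∧ zR²w)).
(a): fails — w1R²w0, w1Rw2 but no w with w0=w and w2R²w.
(b): fails — w3R²w3, w3Rw1 but no w with w3=w and w1R²w.
(c): holds.
(d): fails — xR²x, xRu but no t with x=t and uR²t.
Valid on: (c).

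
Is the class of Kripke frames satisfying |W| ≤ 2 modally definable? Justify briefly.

If a class were modally definable it would be closed under disjoint unions (Goldblatt–Thomason).
Any modal formula valid on each of 3 disjoint one-world frames is valid on their disjoint union (validity is preserved under disjoint unions). Each one-world frame has |W|=1≤2, but the union has |W|=3.
Hence having at most 2 worlds is not modally definable.

Not definable by any modal formula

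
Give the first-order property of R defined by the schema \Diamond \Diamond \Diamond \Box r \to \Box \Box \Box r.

This is a Sahlqvist (Geach-type) schema ◇^3□^1r → □^3◇^0r.
First-order correspondent: \forall x \forall y \forall z ((x R^3 y \wedge x R^3 z) \to \exists w (yRw \wedge z = w)).

\forall x \forall y \forall z ((x R^3 y \wedge x R^3 z) \to \exists w (yRw \wedge z = w))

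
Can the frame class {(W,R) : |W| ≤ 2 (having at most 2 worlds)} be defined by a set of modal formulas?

Modal frame validity is preserved under disjoint unions.
Any modal formula valid on each of 3 disjoint one-world frames is valid on their disjoint union (validity is preserved under disjoint unions). Each one-world frame has |W|=1≤2, but the union has |W|=3.
Hence having at most 2 worlds is not modally definable.

No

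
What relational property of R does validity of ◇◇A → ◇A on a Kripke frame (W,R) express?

Transitivity

This is a form of the 4 axiom.
It corresponds to transitivity: ∀x ∀y ∀z (Rxy ∧ Ryz → Rxz).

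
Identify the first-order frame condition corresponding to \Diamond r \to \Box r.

This schema is the CD axiom.
Its frame correspondent is partial functionality — \forall x \forall y \forall z (Rxy \wedge Rxz \to y = z).

partial functionality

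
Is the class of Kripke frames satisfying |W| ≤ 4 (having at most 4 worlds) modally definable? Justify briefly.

Not definable by any modal formula

If a class were modally definable it would be closed under disjoint unions (Goldblatt–Thomason).
Any modal formula valid on each of 5 disjoint one-world frames is valid on their disjoint union (validity is preserved under disjoint unions). Each one-world frame has |W|=1≤4, but the union has |W|=5.
So no modal formula (or set of formulas) defines exactly the |W|≤4 frames.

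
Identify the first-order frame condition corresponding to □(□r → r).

shift-reflexivity: ∀x ∀y (Rxy → Ryy)

This schema is the T□ axiom.
It corresponds to shift-reflexivity: ∀x ∀y (Rxy → Ryy).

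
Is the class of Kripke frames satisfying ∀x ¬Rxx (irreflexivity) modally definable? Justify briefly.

Not definable by any modal formula

Any modally definable frame class is closed under surjective bounded morphisms.
The 4-cycle (worlds w0,w1,w2,w3 with w0→w1→w2→w3→w0) is irreflexive, and the map sending every world to a single reflexive point • is a surjective bounded morphism (forth: every edge maps to (•,•); back: every world has a successor). So any modal formula valid on the 4-cycle is also valid on the reflexive point, which is not irreflexive.
So the class is not modally definable.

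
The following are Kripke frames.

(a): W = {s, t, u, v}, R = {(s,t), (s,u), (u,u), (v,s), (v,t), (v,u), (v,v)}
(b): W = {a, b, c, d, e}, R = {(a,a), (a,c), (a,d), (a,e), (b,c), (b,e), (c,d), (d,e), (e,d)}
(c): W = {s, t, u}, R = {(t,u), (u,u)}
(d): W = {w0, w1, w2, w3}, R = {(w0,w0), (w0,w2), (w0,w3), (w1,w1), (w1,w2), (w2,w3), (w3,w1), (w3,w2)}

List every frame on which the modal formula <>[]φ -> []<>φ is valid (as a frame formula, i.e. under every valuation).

Frame correspondent (Sahlqvist): forall x forall y forall z (Rxy & Rxz -> exists w (Ryw & Rzw)) — i.e. convergence.
(a): fails — Rsu and Rst but u and t have no common successor.
(b): fails — Rae and Rad but e and d have no common successor.
(c): condition met.
(d): fails — Rw0w2 and Rw0w3 but w2 and w3 have no common successor.
Valid on: (c).

(c)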